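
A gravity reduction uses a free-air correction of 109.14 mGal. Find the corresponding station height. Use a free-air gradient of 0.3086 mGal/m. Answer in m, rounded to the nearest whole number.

354

h = 109.14 / 0.3086 = 353.66 m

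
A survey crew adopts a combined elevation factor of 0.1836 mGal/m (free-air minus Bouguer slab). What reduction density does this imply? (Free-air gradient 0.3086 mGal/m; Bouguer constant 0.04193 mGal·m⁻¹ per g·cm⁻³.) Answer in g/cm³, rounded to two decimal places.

2.98

0.1836 = 0.3086 − 0.04193 × ρ
ρ = (0.3086 − 0.1836) / 0.04193 = 2.98 g/cm³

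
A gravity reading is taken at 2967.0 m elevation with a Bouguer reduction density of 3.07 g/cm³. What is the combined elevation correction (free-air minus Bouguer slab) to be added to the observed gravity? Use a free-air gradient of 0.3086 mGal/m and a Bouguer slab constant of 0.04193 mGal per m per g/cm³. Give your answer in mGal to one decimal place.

533.7

Combined gradient = 0.3086 − 0.04193 × 3.07 = 0.1798749 mGal/m
Combined elevation correction = 0.1798749 × 2967.0 = 533.7 mGal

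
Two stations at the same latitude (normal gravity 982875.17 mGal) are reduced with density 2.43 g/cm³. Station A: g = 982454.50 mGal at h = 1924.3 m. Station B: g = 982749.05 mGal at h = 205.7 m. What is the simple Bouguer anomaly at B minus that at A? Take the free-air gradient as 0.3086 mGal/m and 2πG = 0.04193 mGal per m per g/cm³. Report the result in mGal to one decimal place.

-60.7

Δg_SB(A) = 982454.50 − 982875.17 + 0.3086×1924.3 − 0.04193×2.43×1924.3 = -22.90 mGal
Δg_SB(B) = 982749.05 − 982875.17 + 0.3086×205.7 − 0.04193×2.43×205.7 = -83.60 mGal
Difference = -83.60 − (-22.90) = -60.70 mGal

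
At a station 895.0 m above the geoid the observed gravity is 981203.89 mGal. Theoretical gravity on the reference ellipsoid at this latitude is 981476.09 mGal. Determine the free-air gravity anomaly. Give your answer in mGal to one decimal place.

Free-air correction = 0.3086 × 895.0 = 276.20 mGal
Free-air anomaly = 981203.89 − 981476.09 + (276.20) = 4.00 mGal

4.0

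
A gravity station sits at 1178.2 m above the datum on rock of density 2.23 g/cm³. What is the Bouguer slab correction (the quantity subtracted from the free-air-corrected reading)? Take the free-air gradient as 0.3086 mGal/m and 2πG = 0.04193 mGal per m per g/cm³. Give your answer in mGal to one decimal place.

110.2

Bouguer slab correction = 0.04193 × 2.23 × 1178.2 = 110.2 mGal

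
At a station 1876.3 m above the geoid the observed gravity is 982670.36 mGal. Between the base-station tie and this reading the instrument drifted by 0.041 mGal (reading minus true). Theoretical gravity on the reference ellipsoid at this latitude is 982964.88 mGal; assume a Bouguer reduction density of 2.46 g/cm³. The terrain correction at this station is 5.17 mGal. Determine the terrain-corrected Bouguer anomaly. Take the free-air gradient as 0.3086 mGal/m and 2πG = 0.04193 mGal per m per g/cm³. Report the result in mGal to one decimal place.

96.1

Drift-corrected reading = 982670.36 − (0.041) = 982670.319 mGal
Free-air correction = 0.3086 × 1876.3 = 579.03 mGal
Free-air anomaly = 982670.319 − 982964.88 + (579.03) = 284.469 mGal
Bouguer slab correction = 0.04193 × 2.46 × 1876.3 = 193.54 mGal
Simple Bouguer anomaly = 284.469 − (193.54) = 90.929 mGal
Complete Bouguer anomaly = 90.929 + 5.17 = 96.099 mGal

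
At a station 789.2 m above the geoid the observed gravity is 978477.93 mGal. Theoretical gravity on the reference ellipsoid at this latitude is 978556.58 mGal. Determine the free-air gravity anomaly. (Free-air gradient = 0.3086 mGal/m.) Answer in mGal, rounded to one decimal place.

164.9

Free-air correction = 0.3086 × 789.2 = 243.55 mGal
Free-air anomaly = 978477.93 − 978556.58 + (243.55) = 164.90 mGal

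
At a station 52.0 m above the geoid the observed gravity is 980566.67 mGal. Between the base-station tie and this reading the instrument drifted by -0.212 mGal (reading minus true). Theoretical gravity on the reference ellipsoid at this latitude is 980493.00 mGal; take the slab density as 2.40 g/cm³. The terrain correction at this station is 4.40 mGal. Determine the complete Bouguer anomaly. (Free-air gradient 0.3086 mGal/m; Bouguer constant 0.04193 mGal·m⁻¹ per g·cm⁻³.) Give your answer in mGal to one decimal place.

Drift-corrected reading = 980566.67 − (-0.212) = 980566.882 mGal
Free-air correction = 0.3086 × 52.0 = 16.05 mGal
Free-air anomaly = 980566.882 − 980493.00 + (16.05) = 89.932 mGal
Bouguer slab correction = 0.04193 × 2.40 × 52.0 = 5.23 mGal
Simple Bouguer anomaly = 89.932 − (5.23) = 84.702 mGal
Complete Bouguer anomaly = 84.702 + 4.40 = 89.102 mGal

89.1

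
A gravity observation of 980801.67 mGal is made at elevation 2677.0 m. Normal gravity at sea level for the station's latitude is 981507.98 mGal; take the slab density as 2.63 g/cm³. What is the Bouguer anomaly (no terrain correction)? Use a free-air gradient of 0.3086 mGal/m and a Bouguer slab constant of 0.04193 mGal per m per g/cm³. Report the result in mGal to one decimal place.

-175.4

Free-air correction = 0.3086 × 2677.0 = 826.12 mGal
Free-air anomaly = 980801.67 − 981507.98 + (826.12) = 119.81 mGal
Bouguer slab correction = 0.04193 × 2.63 × 2677.0 = 295.21 mGal
Simple Bouguer anomaly = 119.81 − (295.21) = -175.40 mGal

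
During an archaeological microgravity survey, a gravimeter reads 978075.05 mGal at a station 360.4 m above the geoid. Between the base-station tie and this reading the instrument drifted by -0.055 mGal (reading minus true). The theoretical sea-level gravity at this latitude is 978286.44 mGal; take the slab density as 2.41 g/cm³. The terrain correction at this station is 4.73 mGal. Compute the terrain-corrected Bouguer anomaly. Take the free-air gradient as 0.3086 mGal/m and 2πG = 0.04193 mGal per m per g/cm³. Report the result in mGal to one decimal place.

-131.8

Drift-corrected reading = 978075.05 − (-0.055) = 978075.105 mGal
Free-air correction = 0.3086 × 360.4 = 111.22 mGal
Free-air anomaly = 978075.105 − 978286.44 + (111.22) = -100.115 mGal
Bouguer slab correction = 0.04193 × 2.41 × 360.4 = 36.42 mGal
Simple Bouguer anomaly = -100.115 − (36.42) = -136.535 mGal
Complete Bouguer anomaly = -136.535 + 4.73 = -131.805 mGal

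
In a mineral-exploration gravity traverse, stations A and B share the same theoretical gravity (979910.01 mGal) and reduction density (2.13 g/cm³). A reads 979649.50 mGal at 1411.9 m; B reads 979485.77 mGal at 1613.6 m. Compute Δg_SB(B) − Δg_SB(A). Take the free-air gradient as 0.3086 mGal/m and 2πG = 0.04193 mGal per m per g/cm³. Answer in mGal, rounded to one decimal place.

Δg_SB(A) = 979649.50 − 979910.01 + 0.3086×1411.9 − 0.04193×2.13×1411.9 = 49.10 mGal
Δg_SB(B) = 979485.77 − 979910.01 + 0.3086×1613.6 − 0.04193×2.13×1613.6 = -70.40 mGal
Difference = -70.40 − (49.10) = -119.50 mGal

-119.5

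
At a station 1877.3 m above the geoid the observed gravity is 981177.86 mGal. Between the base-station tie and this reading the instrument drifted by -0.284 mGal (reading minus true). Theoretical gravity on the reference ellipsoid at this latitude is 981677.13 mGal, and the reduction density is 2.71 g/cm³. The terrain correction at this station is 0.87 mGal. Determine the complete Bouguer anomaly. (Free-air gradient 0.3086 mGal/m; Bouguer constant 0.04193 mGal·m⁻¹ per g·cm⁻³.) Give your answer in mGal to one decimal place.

Drift-corrected reading = 981177.86 − (-0.284) = 981178.144 mGal
Free-air correction = 0.3086 × 1877.3 = 579.33 mGal
Free-air anomaly = 981178.144 − 981677.13 + (579.33) = 80.344 mGal
Bouguer slab correction = 0.04193 × 2.71 × 1877.3 = 213.32 mGal
Simple Bouguer anomaly = 80.344 − (213.32) = -132.976 mGal
Complete Bouguer anomaly = -132.976 + 0.87 = -132.106 mGal

-132.1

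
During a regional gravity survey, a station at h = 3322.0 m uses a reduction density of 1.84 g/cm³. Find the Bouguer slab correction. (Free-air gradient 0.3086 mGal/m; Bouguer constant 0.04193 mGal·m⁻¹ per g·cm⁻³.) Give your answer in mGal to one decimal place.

256.3

Bouguer slab correction = 0.04193 × 1.84 × 3322.0 = 256.3 mGal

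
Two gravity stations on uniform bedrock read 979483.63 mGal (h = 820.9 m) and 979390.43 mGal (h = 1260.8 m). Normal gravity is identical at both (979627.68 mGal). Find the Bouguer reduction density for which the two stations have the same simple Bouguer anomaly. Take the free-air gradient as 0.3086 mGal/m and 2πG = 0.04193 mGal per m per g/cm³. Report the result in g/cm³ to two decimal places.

Δg_obs = 979390.43 − 979483.63 = -93.20 mGal over Δh = 1260.8 − 820.9 = 439.9 m
Equal Bouguer anomalies ⇒ Δg_obs + (0.3086 − 0.04193ρ)·Δh = 0
0.3086 − 0.04193ρ = −Δg_obs/Δh = 0.21187
ρ = (0.3086 − 0.21187) / 0.04193 = 2.31 g/cm³

2.31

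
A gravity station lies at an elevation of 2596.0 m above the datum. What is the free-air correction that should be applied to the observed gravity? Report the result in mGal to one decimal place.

Free-air correction = 0.3086 × 2596.0 = 801.1 mGal

801.1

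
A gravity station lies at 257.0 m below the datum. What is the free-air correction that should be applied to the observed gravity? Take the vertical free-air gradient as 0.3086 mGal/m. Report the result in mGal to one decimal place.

Free-air correction = 0.3086 × -257.0 = -79.3 mGal

-79.3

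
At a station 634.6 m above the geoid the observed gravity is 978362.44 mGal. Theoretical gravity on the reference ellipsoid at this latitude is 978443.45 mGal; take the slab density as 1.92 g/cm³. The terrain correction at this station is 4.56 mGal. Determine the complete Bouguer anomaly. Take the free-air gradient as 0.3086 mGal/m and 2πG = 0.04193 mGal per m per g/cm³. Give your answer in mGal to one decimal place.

Free-air correction = 0.3086 × 634.6 = 195.84 mGal
Free-air anomaly = 978362.44 − 978443.45 + (195.84) = 114.83 mGal
Bouguer slab correction = 0.04193 × 1.92 × 634.6 = 51.09 mGal
Simple Bouguer anomaly = 114.83 − (51.09) = 63.74 mGal
Complete Bouguer anomaly = 63.74 + 4.56 = 68.30 mGal

68.3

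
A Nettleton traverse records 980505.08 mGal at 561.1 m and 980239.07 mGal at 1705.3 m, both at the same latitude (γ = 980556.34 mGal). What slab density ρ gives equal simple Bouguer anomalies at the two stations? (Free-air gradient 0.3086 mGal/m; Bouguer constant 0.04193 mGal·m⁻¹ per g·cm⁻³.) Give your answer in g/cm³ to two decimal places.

Δg_obs = 980239.07 − 980505.08 = -266.01 mGal over Δh = 1705.3 − 561.1 = 1144.2 m
Equal Bouguer anomalies ⇒ Δg_obs + (0.3086 − 0.04193ρ)·Δh = 0
0.3086 − 0.04193ρ = −Δg_obs/Δh = 0.23249
ρ = (0.3086 − 0.23249) / 0.04193 = 1.82 g/cm³

1.82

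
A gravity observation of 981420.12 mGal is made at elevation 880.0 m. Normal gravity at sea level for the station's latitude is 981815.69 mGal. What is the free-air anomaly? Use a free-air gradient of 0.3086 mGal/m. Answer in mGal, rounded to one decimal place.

-124.0

Free-air correction = 0.3086 × 880.0 = 271.57 mGal
Free-air anomaly = 981420.12 − 981815.69 + (271.57) = -124.00 mGal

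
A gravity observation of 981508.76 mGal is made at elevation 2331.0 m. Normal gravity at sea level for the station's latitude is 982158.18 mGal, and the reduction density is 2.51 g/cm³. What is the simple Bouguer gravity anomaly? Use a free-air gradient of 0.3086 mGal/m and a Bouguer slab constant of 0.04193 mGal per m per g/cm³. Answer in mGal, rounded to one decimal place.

-175.4

Free-air correction = 0.3086 × 2331.0 = 719.35 mGal
Free-air anomaly = 981508.76 − 982158.18 + (719.35) = 69.93 mGal
Bouguer slab correction = 0.04193 × 2.51 × 2331.0 = 245.32 mGal
Simple Bouguer anomaly = 69.93 − (245.32) = -175.39 mGal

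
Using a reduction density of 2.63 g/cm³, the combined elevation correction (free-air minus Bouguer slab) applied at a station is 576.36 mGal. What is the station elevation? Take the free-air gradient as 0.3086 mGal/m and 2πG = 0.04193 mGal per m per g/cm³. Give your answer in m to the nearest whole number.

2906

Combined gradient = 0.3086 − 0.04193 × 2.63 = 0.1983241 mGal/m
h = 576.36 / 0.1983241 = 2906.15 m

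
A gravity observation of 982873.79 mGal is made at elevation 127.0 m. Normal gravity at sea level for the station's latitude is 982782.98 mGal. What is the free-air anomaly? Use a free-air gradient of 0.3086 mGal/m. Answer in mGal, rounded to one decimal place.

130.0

Free-air correction = 0.3086 × 127.0 = 39.19 mGal
Free-air anomaly = 982873.79 − 982782.98 + (39.19) = 130.00 mGal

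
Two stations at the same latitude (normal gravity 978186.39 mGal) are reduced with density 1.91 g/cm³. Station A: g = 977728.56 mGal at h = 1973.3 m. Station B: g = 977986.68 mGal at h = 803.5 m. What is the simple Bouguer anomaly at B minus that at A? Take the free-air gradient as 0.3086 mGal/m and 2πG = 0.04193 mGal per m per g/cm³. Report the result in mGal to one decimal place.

Δg_SB(A) = 977728.56 − 978186.39 + 0.3086×1973.3 − 0.04193×1.91×1973.3 = -6.90 mGal
Δg_SB(B) = 977986.68 − 978186.39 + 0.3086×803.5 − 0.04193×1.91×803.5 = -16.10 mGal
Difference = -16.10 − (-6.90) = -9.20 mGal

-9.2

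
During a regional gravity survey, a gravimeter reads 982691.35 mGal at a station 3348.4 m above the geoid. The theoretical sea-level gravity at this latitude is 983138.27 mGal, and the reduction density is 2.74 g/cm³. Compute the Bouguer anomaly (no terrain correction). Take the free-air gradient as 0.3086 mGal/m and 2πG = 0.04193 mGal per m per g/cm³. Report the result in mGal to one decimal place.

201.7

Free-air correction = 0.3086 × 3348.4 = 1033.32 mGal
Free-air anomaly = 982691.35 − 983138.27 + (1033.32) = 586.40 mGal
Bouguer slab correction = 0.04193 × 2.74 × 3348.4 = 384.69 mGal
Simple Bouguer anomaly = 586.40 − (384.69) = 201.71 mGal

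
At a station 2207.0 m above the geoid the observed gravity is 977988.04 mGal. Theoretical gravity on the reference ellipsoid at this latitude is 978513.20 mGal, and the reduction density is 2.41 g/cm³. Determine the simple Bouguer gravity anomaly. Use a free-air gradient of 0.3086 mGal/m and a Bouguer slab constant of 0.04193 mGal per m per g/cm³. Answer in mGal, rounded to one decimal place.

-67.1

Free-air correction = 0.3086 × 2207.0 = 681.08 mGal
Free-air anomaly = 977988.04 − 978513.20 + (681.08) = 155.92 mGal
Bouguer slab correction = 0.04193 × 2.41 × 2207.0 = 223.02 mGal
Simple Bouguer anomaly = 155.92 − (223.02) = -67.10 mGal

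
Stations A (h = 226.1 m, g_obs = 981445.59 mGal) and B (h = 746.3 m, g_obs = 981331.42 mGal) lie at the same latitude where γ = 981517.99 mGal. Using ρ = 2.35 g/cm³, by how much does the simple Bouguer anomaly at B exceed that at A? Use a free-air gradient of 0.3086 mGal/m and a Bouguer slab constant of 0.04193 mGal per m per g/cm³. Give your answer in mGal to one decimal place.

-4.9

Δg_SB(A) = 981445.59 − 981517.99 + 0.3086×226.1 − 0.04193×2.35×226.1 = -24.90 mGal
Δg_SB(B) = 981331.42 − 981517.99 + 0.3086×746.3 − 0.04193×2.35×746.3 = -29.80 mGal
Difference = -29.80 − (-24.90) = -4.90 mGal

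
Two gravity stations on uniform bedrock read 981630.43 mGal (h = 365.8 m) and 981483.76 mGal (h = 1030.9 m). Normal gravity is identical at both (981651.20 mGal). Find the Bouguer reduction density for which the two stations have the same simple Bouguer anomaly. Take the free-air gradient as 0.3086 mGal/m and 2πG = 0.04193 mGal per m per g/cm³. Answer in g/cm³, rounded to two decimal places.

Δg_obs = 981483.76 − 981630.43 = -146.67 mGal over Δh = 1030.9 − 365.8 = 665.1 m
Equal Bouguer anomalies ⇒ Δg_obs + (0.3086 − 0.04193ρ)·Δh = 0
0.3086 − 0.04193ρ = −Δg_obs/Δh = 0.22052
ρ = (0.3086 − 0.22052) / 0.04193 = 2.10 g/cm³

2.10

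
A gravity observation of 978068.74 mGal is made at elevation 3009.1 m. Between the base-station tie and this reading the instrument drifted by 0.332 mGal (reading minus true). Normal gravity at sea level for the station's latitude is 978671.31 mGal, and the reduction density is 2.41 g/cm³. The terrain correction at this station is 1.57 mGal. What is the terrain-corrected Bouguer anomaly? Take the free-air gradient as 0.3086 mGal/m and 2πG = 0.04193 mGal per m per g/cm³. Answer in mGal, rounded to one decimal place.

Drift-corrected reading = 978068.74 − (0.332) = 978068.408 mGal
Free-air correction = 0.3086 × 3009.1 = 928.61 mGal
Free-air anomaly = 978068.408 − 978671.31 + (928.61) = 325.708 mGal
Bouguer slab correction = 0.04193 × 2.41 × 3009.1 = 304.07 mGal
Simple Bouguer anomaly = 325.708 − (304.07) = 21.638 mGal
Complete Bouguer anomaly = 21.638 + 1.57 = 23.208 mGal

23.2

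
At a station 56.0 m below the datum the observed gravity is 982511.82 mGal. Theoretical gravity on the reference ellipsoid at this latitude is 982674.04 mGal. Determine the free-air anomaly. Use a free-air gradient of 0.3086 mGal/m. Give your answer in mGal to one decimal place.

-179.5

Free-air correction = 0.3086 × -56.0 = -17.28 mGal
Free-air anomaly = 982511.82 − 982674.04 + (-17.28) = -179.50 mGal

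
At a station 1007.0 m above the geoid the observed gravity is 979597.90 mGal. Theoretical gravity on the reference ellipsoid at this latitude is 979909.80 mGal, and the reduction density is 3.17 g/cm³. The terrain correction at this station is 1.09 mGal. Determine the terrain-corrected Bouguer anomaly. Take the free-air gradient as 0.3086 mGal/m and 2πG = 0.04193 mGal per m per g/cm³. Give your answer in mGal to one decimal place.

Free-air correction = 0.3086 × 1007.0 = 310.76 mGal
Free-air anomaly = 979597.90 − 979909.80 + (310.76) = -1.14 mGal
Bouguer slab correction = 0.04193 × 3.17 × 1007.0 = 133.85 mGal
Simple Bouguer anomaly = -1.14 − (133.85) = -134.99 mGal
Complete Bouguer anomaly = -134.99 + 1.09 = -133.90 mGal

-133.9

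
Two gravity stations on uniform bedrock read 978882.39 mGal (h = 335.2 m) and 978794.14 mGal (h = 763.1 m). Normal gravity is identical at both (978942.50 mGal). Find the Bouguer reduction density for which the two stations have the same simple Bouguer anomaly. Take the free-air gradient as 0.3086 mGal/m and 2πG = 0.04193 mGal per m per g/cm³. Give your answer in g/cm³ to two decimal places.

Δg_obs = 978794.14 − 978882.39 = -88.25 mGal over Δh = 763.1 − 335.2 = 427.9 m
Equal Bouguer anomalies ⇒ Δg_obs + (0.3086 − 0.04193ρ)·Δh = 0
0.3086 − 0.04193ρ = −Δg_obs/Δh = 0.20624
ρ = (0.3086 − 0.20624) / 0.04193 = 2.44 g/cm³

2.44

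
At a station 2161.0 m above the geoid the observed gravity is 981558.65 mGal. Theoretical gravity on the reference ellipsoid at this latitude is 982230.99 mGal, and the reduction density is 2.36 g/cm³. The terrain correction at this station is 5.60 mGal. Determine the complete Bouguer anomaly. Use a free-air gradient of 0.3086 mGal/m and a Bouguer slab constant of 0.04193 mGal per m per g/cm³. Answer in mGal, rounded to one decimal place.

-213.7

Free-air correction = 0.3086 × 2161.0 = 666.88 mGal
Free-air anomaly = 981558.65 − 982230.99 + (666.88) = -5.46 mGal
Bouguer slab correction = 0.04193 × 2.36 × 2161.0 = 213.84 mGal
Simple Bouguer anomaly = -5.46 − (213.84) = -219.30 mGal
Complete Bouguer anomaly = -219.30 + 5.60 = -213.70 mGal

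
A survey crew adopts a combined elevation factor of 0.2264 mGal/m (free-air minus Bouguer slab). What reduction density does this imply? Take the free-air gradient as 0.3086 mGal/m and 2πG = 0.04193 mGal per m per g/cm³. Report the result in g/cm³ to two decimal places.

0.2264 = 0.3086 − 0.04193 × ρ
ρ = (0.3086 − 0.2264) / 0.04193 = 1.96 g/cm³

1.96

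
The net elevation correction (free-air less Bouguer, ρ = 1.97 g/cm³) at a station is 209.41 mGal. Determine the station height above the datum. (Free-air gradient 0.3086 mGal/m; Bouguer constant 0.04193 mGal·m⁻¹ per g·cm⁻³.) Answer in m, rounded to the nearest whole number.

927

Combined gradient = 0.3086 − 0.04193 × 1.97 = 0.2259979 mGal/m
h = 209.41 / 0.2259979 = 926.60 m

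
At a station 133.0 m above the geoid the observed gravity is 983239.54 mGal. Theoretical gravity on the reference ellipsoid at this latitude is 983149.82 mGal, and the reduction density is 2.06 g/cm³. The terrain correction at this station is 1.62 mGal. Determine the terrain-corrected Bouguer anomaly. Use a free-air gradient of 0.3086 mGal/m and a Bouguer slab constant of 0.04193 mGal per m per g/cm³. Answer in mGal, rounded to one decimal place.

120.9

Free-air correction = 0.3086 × 133.0 = 41.04 mGal
Free-air anomaly = 983239.54 − 983149.82 + (41.04) = 130.76 mGal
Bouguer slab correction = 0.04193 × 2.06 × 133.0 = 11.49 mGal
Simple Bouguer anomaly = 130.76 − (11.49) = 119.27 mGal
Complete Bouguer anomaly = 119.27 + 1.62 = 120.89 mGal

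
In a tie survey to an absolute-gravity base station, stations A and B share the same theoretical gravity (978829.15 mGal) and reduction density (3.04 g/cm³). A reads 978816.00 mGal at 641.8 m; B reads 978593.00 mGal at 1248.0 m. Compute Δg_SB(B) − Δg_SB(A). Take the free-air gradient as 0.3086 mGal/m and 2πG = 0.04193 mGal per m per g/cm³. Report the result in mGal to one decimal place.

Δg_SB(A) = 978816.00 − 978829.15 + 0.3086×641.8 − 0.04193×3.04×641.8 = 103.10 mGal
Δg_SB(B) = 978593.00 − 978829.15 + 0.3086×1248.0 − 0.04193×3.04×1248.0 = -10.10 mGal
Difference = -10.10 − (103.10) = -113.20 mGal

-113.2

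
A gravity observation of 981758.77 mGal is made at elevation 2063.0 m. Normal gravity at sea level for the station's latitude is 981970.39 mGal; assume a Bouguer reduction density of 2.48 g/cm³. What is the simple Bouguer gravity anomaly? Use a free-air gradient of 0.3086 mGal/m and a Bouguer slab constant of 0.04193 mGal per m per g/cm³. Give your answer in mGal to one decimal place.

210.5

Free-air correction = 0.3086 × 2063.0 = 636.64 mGal
Free-air anomaly = 981758.77 − 981970.39 + (636.64) = 425.02 mGal
Bouguer slab correction = 0.04193 × 2.48 × 2063.0 = 214.52 mGal
Simple Bouguer anomaly = 425.02 − (214.52) = 210.50 mGal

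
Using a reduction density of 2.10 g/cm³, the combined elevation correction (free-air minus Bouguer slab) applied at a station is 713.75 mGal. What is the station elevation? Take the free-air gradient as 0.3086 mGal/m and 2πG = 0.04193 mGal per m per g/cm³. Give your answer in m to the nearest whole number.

Combined gradient = 0.3086 − 0.04193 × 2.10 = 0.2205470 mGal/m
h = 713.75 / 0.2205470 = 3236.27 m

3236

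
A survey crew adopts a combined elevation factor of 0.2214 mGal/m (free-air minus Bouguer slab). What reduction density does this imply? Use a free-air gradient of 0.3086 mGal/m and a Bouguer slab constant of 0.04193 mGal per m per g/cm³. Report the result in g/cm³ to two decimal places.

0.2214 = 0.3086 − 0.04193 × ρ
ρ = (0.3086 − 0.2214) / 0.04193 = 2.08 g/cm³

2.08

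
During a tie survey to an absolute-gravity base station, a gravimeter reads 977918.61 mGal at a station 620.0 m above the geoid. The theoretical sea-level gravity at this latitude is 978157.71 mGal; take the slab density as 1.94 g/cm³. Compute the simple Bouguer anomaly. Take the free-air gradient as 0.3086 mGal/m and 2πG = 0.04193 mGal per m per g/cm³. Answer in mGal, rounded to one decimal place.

Free-air correction = 0.3086 × 620.0 = 191.33 mGal
Free-air anomaly = 977918.61 − 978157.71 + (191.33) = -47.77 mGal
Bouguer slab correction = 0.04193 × 1.94 × 620.0 = 50.43 mGal
Simple Bouguer anomaly = -47.77 − (50.43) = -98.20 mGal

-98.2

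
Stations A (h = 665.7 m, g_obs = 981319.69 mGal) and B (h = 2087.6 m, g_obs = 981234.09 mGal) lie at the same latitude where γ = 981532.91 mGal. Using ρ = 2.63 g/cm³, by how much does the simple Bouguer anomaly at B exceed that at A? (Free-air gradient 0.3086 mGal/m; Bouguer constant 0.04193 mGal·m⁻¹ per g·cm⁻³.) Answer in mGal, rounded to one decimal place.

196.4

Δg_SB(A) = 981319.69 − 981532.91 + 0.3086×665.7 − 0.04193×2.63×665.7 = -81.20 mGal
Δg_SB(B) = 981234.09 − 981532.91 + 0.3086×2087.6 − 0.04193×2.63×2087.6 = 115.20 mGal
Difference = 115.20 − (-81.20) = 196.40 mGal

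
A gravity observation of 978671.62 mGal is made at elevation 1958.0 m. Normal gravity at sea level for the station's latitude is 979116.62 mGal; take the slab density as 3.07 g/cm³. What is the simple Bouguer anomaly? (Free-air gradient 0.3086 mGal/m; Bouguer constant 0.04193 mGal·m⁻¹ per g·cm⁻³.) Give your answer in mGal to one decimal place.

-92.8

Free-air correction = 0.3086 × 1958.0 = 604.24 mGal
Free-air anomaly = 978671.62 − 979116.62 + (604.24) = 159.24 mGal
Bouguer slab correction = 0.04193 × 3.07 × 1958.0 = 252.04 mGal
Simple Bouguer anomaly = 159.24 − (252.04) = -92.80 mGal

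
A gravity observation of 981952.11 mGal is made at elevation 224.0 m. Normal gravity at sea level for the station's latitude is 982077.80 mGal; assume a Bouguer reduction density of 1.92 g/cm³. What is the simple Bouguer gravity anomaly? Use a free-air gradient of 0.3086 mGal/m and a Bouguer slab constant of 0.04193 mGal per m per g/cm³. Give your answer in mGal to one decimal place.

Free-air correction = 0.3086 × 224.0 = 69.13 mGal
Free-air anomaly = 981952.11 − 982077.80 + (69.13) = -56.56 mGal
Bouguer slab correction = 0.04193 × 1.92 × 224.0 = 18.03 mGal
Simple Bouguer anomaly = -56.56 − (18.03) = -74.59 mGal

-74.6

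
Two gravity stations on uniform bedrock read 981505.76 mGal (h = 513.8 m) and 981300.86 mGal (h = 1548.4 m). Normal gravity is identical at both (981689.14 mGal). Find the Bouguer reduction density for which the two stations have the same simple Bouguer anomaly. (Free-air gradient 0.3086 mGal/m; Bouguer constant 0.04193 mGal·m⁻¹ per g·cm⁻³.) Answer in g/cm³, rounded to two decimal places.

Δg_obs = 981300.86 − 981505.76 = -204.90 mGal over Δh = 1548.4 − 513.8 = 1034.6 m
Equal Bouguer anomalies ⇒ Δg_obs + (0.3086 − 0.04193ρ)·Δh = 0
0.3086 − 0.04193ρ = −Δg_obs/Δh = 0.19805
ρ = (0.3086 − 0.19805) / 0.04193 = 2.64 g/cm³

2.64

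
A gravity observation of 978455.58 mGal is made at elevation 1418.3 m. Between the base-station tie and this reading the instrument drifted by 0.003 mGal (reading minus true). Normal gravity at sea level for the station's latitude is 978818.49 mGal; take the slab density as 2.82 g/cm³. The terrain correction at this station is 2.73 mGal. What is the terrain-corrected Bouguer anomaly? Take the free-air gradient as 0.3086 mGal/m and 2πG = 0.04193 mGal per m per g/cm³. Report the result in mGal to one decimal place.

Drift-corrected reading = 978455.58 − (0.003) = 978455.577 mGal
Free-air correction = 0.3086 × 1418.3 = 437.69 mGal
Free-air anomaly = 978455.577 − 978818.49 + (437.69) = 74.777 mGal
Bouguer slab correction = 0.04193 × 2.82 × 1418.3 = 167.70 mGal
Simple Bouguer anomaly = 74.777 − (167.70) = -92.923 mGal
Complete Bouguer anomaly = -92.923 + 2.73 = -90.193 mGal

-90.2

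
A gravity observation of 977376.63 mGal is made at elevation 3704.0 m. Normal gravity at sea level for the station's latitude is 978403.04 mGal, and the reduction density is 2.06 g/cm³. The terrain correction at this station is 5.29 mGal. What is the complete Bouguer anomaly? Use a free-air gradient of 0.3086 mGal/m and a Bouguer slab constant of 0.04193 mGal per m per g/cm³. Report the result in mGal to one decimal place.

Free-air correction = 0.3086 × 3704.0 = 1143.05 mGal
Free-air anomaly = 977376.63 − 978403.04 + (1143.05) = 116.64 mGal
Bouguer slab correction = 0.04193 × 2.06 × 3704.0 = 319.94 mGal
Simple Bouguer anomaly = 116.64 − (319.94) = -203.30 mGal
Complete Bouguer anomaly = -203.30 + 5.29 = -198.01 mGal

-198.0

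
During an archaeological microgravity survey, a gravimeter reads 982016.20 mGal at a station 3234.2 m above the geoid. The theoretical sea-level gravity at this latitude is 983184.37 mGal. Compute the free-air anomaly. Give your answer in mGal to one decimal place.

-170.1

Free-air correction = 0.3086 × 3234.2 = 998.07 mGal
Free-air anomaly = 982016.20 − 983184.37 + (998.07) = -170.10 mGal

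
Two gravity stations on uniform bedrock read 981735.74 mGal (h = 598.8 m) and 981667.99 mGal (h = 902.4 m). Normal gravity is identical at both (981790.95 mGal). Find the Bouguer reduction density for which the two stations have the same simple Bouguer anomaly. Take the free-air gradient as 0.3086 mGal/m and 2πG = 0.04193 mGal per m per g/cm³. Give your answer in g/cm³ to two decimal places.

Δg_obs = 981667.99 − 981735.74 = -67.75 mGal over Δh = 902.4 − 598.8 = 303.6 m
Equal Bouguer anomalies ⇒ Δg_obs + (0.3086 − 0.04193ρ)·Δh = 0
0.3086 − 0.04193ρ = −Δg_obs/Δh = 0.22316
ρ = (0.3086 − 0.22316) / 0.04193 = 2.04 g/cm³

2.04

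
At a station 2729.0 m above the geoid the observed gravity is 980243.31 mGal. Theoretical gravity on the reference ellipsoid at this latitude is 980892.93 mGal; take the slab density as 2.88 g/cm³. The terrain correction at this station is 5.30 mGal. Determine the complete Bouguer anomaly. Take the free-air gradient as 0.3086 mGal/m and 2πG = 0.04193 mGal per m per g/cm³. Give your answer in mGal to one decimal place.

-131.7

Free-air correction = 0.3086 × 2729.0 = 842.17 mGal
Free-air anomaly = 980243.31 − 980892.93 + (842.17) = 192.55 mGal
Bouguer slab correction = 0.04193 × 2.88 × 2729.0 = 329.55 mGal
Simple Bouguer anomaly = 192.55 − (329.55) = -137.00 mGal
Complete Bouguer anomaly = -137.00 + 5.30 = -131.70 mGal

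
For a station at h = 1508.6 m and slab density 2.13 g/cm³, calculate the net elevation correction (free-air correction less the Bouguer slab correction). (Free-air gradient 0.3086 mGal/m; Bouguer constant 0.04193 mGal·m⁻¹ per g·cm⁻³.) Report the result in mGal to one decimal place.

330.8

Combined gradient = 0.3086 − 0.04193 × 2.13 = 0.2192891 mGal/m
Combined elevation correction = 0.2192891 × 1508.6 = 330.8 mGal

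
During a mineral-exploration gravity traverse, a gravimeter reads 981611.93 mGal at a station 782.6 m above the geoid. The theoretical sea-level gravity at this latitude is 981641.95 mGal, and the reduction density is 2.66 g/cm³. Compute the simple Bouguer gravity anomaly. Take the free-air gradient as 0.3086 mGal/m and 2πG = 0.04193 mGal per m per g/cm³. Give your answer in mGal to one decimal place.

124.2

Free-air correction = 0.3086 × 782.6 = 241.51 mGal
Free-air anomaly = 981611.93 − 981641.95 + (241.51) = 211.49 mGal
Bouguer slab correction = 0.04193 × 2.66 × 782.6 = 87.29 mGal
Simple Bouguer anomaly = 211.49 − (87.29) = 124.20 mGal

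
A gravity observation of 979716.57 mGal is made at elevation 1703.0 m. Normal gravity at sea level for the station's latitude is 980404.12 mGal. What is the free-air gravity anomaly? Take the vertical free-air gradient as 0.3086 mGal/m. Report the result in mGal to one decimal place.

Free-air correction = 0.3086 × 1703.0 = 525.55 mGal
Free-air anomaly = 979716.57 − 980404.12 + (525.55) = -162.00 mGal

-162.0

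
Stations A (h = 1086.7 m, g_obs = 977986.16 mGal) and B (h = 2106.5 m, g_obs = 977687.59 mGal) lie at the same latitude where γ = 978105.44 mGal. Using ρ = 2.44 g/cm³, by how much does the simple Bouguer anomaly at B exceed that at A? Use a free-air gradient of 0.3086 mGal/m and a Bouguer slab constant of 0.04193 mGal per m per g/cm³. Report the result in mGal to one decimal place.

-88.2

Δg_SB(A) = 977986.16 − 978105.44 + 0.3086×1086.7 − 0.04193×2.44×1086.7 = 104.90 mGal
Δg_SB(B) = 977687.59 − 978105.44 + 0.3086×2106.5 − 0.04193×2.44×2106.5 = 16.70 mGal
Difference = 16.70 − (104.90) = -88.20 mGal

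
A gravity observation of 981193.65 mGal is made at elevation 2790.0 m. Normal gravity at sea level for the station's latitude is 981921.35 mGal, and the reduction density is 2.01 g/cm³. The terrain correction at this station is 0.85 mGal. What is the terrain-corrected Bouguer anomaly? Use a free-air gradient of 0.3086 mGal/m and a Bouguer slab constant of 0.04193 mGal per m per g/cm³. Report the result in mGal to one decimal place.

-101.0

Free-air correction = 0.3086 × 2790.0 = 860.99 mGal
Free-air anomaly = 981193.65 − 981921.35 + (860.99) = 133.29 mGal
Bouguer slab correction = 0.04193 × 2.01 × 2790.0 = 235.14 mGal
Simple Bouguer anomaly = 133.29 − (235.14) = -101.85 mGal
Complete Bouguer anomaly = -101.85 + 0.85 = -101.00 mGal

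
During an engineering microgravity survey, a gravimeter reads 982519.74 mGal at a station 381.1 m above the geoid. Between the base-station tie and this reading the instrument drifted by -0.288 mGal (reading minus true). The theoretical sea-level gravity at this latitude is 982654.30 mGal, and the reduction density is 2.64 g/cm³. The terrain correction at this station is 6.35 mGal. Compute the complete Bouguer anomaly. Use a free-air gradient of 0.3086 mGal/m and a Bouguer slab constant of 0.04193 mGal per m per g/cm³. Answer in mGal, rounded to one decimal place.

Drift-corrected reading = 982519.74 − (-0.288) = 982520.028 mGal
Free-air correction = 0.3086 × 381.1 = 117.61 mGal
Free-air anomaly = 982520.028 − 982654.30 + (117.61) = -16.662 mGal
Bouguer slab correction = 0.04193 × 2.64 × 381.1 = 42.19 mGal
Simple Bouguer anomaly = -16.662 − (42.19) = -58.852 mGal
Complete Bouguer anomaly = -58.852 + 6.35 = -52.502 mGal

-52.5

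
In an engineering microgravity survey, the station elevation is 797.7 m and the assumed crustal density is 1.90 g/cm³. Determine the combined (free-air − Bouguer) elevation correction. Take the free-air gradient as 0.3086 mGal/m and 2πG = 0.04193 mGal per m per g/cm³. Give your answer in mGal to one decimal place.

Combined gradient = 0.3086 − 0.04193 × 1.90 = 0.2289330 mGal/m
Combined elevation correction = 0.2289330 × 797.7 = 182.6 mGal

182.6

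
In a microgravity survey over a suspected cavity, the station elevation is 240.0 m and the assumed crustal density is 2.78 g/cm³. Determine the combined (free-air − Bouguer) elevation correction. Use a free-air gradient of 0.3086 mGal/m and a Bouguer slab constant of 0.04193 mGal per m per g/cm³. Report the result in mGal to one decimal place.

46.1

Combined gradient = 0.3086 − 0.04193 × 2.78 = 0.1920346 mGal/m
Combined elevation correction = 0.1920346 × 240.0 = 46.1 mGal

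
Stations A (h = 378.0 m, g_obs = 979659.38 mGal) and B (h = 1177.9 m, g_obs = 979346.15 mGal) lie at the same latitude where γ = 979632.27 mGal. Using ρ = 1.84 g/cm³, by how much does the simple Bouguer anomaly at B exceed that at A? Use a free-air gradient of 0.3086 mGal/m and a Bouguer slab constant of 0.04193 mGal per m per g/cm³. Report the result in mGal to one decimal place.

-128.1

Δg_SB(A) = 979659.38 − 979632.27 + 0.3086×378.0 − 0.04193×1.84×378.0 = 114.60 mGal
Δg_SB(B) = 979346.15 − 979632.27 + 0.3086×1177.9 − 0.04193×1.84×1177.9 = -13.50 mGal
Difference = -13.50 − (114.60) = -128.10 mGal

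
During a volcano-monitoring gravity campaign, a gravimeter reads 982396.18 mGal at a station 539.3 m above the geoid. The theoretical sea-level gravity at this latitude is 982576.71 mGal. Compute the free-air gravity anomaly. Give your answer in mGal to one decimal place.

Free-air correction = 0.3086 × 539.3 = 166.43 mGal
Free-air anomaly = 982396.18 − 982576.71 + (166.43) = -14.10 mGal

-14.1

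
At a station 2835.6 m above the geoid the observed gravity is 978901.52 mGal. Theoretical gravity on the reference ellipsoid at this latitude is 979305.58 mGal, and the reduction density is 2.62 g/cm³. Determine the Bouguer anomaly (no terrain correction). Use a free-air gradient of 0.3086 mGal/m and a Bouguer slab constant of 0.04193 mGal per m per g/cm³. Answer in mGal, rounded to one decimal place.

159.5

Free-air correction = 0.3086 × 2835.6 = 875.07 mGal
Free-air anomaly = 978901.52 − 979305.58 + (875.07) = 471.01 mGal
Bouguer slab correction = 0.04193 × 2.62 × 2835.6 = 311.51 mGal
Simple Bouguer anomaly = 471.01 − (311.51) = 159.50 mGal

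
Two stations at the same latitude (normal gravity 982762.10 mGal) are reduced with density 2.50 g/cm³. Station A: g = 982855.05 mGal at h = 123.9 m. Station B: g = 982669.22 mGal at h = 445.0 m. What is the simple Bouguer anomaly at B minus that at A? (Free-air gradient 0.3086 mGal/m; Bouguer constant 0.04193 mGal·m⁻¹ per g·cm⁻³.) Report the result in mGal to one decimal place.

Δg_SB(A) = 982855.05 − 982762.10 + 0.3086×123.9 − 0.04193×2.50×123.9 = 118.20 mGal
Δg_SB(B) = 982669.22 − 982762.10 + 0.3086×445.0 − 0.04193×2.50×445.0 = -2.20 mGal
Difference = -2.20 − (118.20) = -120.40 mGal

-120.4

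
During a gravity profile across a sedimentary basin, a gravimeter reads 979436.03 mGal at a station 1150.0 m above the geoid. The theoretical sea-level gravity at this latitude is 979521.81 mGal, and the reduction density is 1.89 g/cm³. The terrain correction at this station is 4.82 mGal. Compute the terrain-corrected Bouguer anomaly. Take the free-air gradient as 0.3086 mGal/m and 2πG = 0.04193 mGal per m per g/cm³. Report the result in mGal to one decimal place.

182.8

Free-air correction = 0.3086 × 1150.0 = 354.89 mGal
Free-air anomaly = 979436.03 − 979521.81 + (354.89) = 269.11 mGal
Bouguer slab correction = 0.04193 × 1.89 × 1150.0 = 91.13 mGal
Simple Bouguer anomaly = 269.11 − (91.13) = 177.98 mGal
Complete Bouguer anomaly = 177.98 + 4.82 = 182.80 mGal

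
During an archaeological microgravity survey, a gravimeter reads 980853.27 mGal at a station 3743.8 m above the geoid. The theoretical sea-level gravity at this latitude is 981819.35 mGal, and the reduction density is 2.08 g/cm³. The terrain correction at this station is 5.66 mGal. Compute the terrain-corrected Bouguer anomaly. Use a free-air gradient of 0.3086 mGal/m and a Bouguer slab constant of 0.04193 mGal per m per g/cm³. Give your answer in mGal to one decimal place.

Free-air correction = 0.3086 × 3743.8 = 1155.34 mGal
Free-air anomaly = 980853.27 − 981819.35 + (1155.34) = 189.26 mGal
Bouguer slab correction = 0.04193 × 2.08 × 3743.8 = 326.51 mGal
Simple Bouguer anomaly = 189.26 − (326.51) = -137.25 mGal
Complete Bouguer anomaly = -137.25 + 5.66 = -131.59 mGal

-131.6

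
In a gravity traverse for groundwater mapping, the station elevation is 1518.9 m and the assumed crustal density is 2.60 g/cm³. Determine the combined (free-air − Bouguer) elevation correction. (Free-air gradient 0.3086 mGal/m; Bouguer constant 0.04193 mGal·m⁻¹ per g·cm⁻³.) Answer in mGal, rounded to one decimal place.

Combined gradient = 0.3086 − 0.04193 × 2.60 = 0.1995820 mGal/m
Combined elevation correction = 0.1995820 × 1518.9 = 303.1 mGal

303.1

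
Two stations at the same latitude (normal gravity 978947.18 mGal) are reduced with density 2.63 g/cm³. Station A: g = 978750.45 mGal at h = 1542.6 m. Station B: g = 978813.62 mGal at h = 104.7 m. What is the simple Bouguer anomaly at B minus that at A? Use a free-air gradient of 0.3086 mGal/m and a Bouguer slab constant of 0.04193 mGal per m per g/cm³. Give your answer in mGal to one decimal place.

Δg_SB(A) = 978750.45 − 978947.18 + 0.3086×1542.6 − 0.04193×2.63×1542.6 = 109.20 mGal
Δg_SB(B) = 978813.62 − 978947.18 + 0.3086×104.7 − 0.04193×2.63×104.7 = -112.80 mGal
Difference = -112.80 − (109.20) = -222.00 mGal

-222.0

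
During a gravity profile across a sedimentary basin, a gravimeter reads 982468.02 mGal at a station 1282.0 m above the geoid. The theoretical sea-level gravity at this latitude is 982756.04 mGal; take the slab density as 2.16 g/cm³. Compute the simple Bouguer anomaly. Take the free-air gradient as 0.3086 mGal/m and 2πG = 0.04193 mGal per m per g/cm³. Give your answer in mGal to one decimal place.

Free-air correction = 0.3086 × 1282.0 = 395.63 mGal
Free-air anomaly = 982468.02 − 982756.04 + (395.63) = 107.61 mGal
Bouguer slab correction = 0.04193 × 2.16 × 1282.0 = 116.11 mGal
Simple Bouguer anomaly = 107.61 − (116.11) = -8.50 mGal

-8.5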